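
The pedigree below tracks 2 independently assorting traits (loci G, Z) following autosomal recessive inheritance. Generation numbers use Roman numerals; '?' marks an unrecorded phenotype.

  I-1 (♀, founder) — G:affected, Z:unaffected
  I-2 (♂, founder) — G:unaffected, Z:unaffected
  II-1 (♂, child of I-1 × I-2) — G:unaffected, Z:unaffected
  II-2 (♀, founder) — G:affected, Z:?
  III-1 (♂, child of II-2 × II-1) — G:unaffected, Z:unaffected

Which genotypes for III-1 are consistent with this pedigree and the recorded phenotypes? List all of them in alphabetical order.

III-1 ∈ {Gg ZZ, Gg Zz}

G/I-1 aff ·: gg
G/I-2 un ·: GG|Gg
G/II-1 un I-1×I-2: Gg
G/II-2 aff ·: gg
G/III-1 un II-2×II-1: Gg
⇒ G over [I-1,I-2,II-1,II-2,III-1]: 2 consistent
Z/I-1 un ·: ZZ|Zz
Z/I-2 un ·: ZZ|Zz
Z/II-1 un I-1×I-2: ZZ|Zz
Z/II-2 ? ·: ZZ|Zz|zz
Z/III-1 un II-2×II-1: ZZ|Zz
⇒ Z over [I-1,I-2,II-1,II-2,III-1]: 31 consistent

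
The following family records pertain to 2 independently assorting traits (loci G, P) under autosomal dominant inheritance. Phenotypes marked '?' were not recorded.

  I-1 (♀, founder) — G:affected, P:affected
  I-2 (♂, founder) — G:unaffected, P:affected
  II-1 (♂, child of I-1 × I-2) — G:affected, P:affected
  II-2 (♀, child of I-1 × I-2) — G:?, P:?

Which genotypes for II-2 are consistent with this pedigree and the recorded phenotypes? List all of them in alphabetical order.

II-2 ∈ {Gg PP, Gg Pp, Gg pp, gg PP, gg Pp, gg pp}

G/I-1 aff ·: Gg|GG
G/I-2 un ·: gg
G/II-1 aff I-1×I-2: Gg
G/II-2 ? I-1×I-2: gg|Gg
⇒ G over [I-1,I-2,II-1,II-2]: 3 consistent
P/I-1 aff ·: Pp|PP
P/I-2 aff ·: Pp|PP
P/II-1 aff I-1×I-2: Pp|PP
P/II-2 ? I-1×I-2: pp|Pp|PP
⇒ P over [I-1,I-2,II-1,II-2]: 15 consistent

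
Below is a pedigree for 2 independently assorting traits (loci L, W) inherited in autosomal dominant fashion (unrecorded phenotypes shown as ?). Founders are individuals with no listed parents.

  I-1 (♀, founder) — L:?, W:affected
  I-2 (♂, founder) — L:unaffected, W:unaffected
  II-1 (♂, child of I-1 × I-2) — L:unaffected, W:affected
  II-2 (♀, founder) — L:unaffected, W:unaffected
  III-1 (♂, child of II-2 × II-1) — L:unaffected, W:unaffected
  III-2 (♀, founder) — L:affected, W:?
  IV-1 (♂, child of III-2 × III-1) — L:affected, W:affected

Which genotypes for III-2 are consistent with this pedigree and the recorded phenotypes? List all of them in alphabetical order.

III-2 ∈ {LL WW, LL Ww, Ll WW, Ll Ww}

L/I-1 ? ·: ll|Ll
L/I-2 un ·: ll
L/II-1 un I-1×I-2: ll
L/II-2 un ·: ll
L/III-1 un II-2×II-1: ll
L/III-2 aff ·: Ll|LL
L/IV-1 aff III-2×III-1: Ll
⇒ L over [I-1,I-2,II-1,II-2,III-1,III-2,IV-1]: 4 consistent
W/I-1 aff ·: Ww|WW
W/I-2 un ·: ww
W/II-1 aff I-1×I-2: Ww
W/II-2 un ·: ww
W/III-1 un II-2×II-1: ww
W/III-2 ? ·: Ww|WW
W/IV-1 aff III-2×III-1: Ww
⇒ W over [I-1,I-2,II-1,II-2,III-1,III-2,IV-1]: 4 consistent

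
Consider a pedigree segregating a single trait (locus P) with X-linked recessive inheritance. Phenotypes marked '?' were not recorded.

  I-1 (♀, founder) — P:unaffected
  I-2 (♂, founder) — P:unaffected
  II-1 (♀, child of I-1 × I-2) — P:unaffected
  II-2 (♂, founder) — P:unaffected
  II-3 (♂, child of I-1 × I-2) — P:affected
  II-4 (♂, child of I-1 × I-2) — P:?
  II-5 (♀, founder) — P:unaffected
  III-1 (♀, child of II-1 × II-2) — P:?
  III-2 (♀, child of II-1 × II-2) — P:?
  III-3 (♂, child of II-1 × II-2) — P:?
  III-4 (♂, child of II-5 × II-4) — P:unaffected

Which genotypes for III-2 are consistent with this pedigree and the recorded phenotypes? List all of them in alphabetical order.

P/I-1 un ·: X^PX^p
P/I-2 un ·: X^PY
P/II-1 un I-1×I-2: X^PX^P|X^PX^p
P/II-2 un ·: X^PY
P/II-3 aff I-1×I-2: X^pY
P/II-4 ? I-1×I-2: X^PY|X^pY
P/II-5 un ·: X^PX^P|X^PX^p
P/III-1 ? II-1×II-2: X^PX^P|X^PX^p
P/III-2 ? II-1×II-2: X^PX^P|X^PX^p
P/III-3 ? II-1×II-2: X^PY|X^pY
P/III-4 un II-5×II-4: X^PY
⇒ P over [I-1,I-2,II-1,II-2,II-3,II-4,II-5,III-1,III-2,III-3,III-4]: 36 consistent

III-2 ∈ {X^PX^P, X^PX^p}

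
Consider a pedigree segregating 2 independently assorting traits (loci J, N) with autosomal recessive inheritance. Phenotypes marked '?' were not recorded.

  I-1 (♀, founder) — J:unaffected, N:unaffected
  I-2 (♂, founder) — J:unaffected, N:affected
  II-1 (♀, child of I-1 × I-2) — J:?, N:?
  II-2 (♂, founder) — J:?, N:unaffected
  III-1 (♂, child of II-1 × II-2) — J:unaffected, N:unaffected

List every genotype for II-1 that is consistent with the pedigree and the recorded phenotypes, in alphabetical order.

II-1 ∈ {JJ Nn, JJ nn, Jj Nn, Jj nn, jj Nn, jj nn}

J/I-1 un ·: JJ|Jj
J/I-2 un ·: JJ|Jj
J/II-1 ? I-1×I-2: JJ|Jj|jj
J/II-2 ? ·: JJ|Jj|jj
J/III-1 un II-1×II-2: JJ|Jj
⇒ J over [I-1,I-2,II-1,II-2,III-1]: 33 consistent
N/I-1 un ·: NN|Nn
N/I-2 aff ·: nn
N/II-1 ? I-1×I-2: Nn|nn
N/II-2 un ·: NN|Nn
N/III-1 un II-1×II-2: NN|Nn
⇒ N over [I-1,I-2,II-1,II-2,III-1]: 10 consistent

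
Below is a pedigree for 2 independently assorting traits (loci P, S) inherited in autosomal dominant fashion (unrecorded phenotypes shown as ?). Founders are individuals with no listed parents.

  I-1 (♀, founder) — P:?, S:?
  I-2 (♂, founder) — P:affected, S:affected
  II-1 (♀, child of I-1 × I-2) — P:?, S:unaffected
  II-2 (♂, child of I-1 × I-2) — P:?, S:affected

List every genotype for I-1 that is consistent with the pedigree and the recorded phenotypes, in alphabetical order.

P/I-1 ? ·: pp|Pp|PP
P/I-2 aff ·: Pp|PP
P/II-1 ? I-1×I-2: pp|Pp|PP
P/II-2 ? I-1×I-2: pp|Pp|PP
⇒ P over [I-1,I-2,II-1,II-2]: 23 consistent
S/I-1 ? ·: ss|Ss
S/I-2 aff ·: Ss
S/II-1 un I-1×I-2: ss
S/II-2 aff I-1×I-2: Ss|SS
⇒ S over [I-1,I-2,II-1,II-2]: 3 consistent

I-1 ∈ {PP Ss, PP ss, Pp Ss, Pp ss, pp Ss, pp ss}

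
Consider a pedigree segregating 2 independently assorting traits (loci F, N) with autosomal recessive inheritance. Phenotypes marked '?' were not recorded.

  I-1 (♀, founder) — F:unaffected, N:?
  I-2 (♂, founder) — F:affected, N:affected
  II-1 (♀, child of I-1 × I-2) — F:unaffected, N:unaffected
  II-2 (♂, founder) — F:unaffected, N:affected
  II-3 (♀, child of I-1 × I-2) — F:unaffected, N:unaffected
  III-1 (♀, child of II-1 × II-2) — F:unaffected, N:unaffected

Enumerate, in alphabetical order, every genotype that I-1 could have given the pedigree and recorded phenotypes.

F/I-1 un ·: FF|Ff
F/I-2 aff ·: ff
F/II-1 un I-1×I-2: Ff
F/II-2 un ·: FF|Ff
F/II-3 un I-1×I-2: Ff
F/III-1 un II-1×II-2: FF|Ff
⇒ F over [I-1,I-2,II-1,II-2,II-3,III-1]: 8 consistent
N/I-1 ? ·: NN|Nn
N/I-2 aff ·: nn
N/II-1 un I-1×I-2: Nn
N/II-2 aff ·: nn
N/II-3 un I-1×I-2: Nn
N/III-1 un II-1×II-2: Nn
⇒ N over [I-1,I-2,II-1,II-2,II-3,III-1]: 2 consistent

I-1 ∈ {FF NN, FF Nn, Ff NN, Ff Nn}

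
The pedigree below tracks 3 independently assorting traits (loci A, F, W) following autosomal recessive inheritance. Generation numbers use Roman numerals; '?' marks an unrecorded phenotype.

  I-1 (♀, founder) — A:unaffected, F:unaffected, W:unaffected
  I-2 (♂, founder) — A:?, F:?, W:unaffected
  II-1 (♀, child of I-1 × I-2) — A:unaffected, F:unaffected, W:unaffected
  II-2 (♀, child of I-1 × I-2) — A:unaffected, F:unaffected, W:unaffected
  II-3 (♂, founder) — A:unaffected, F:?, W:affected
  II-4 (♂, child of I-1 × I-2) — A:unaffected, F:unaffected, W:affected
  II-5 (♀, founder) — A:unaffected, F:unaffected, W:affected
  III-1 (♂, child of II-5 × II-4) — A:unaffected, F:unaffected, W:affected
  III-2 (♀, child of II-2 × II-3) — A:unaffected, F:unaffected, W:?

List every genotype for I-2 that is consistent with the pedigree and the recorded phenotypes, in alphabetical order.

I-2 ∈ {AA FF Ww, AA Ff Ww, AA ff Ww, Aa FF Ww, Aa Ff Ww, Aa ff Ww, aa FF Ww, aa Ff Ww, aa ff Ww}

A/I-1 un ·: AA|Aa
A/I-2 ? ·: AA|Aa|aa
A/II-1 un I-1×I-2: AA|Aa
A/II-2 un I-1×I-2: AA|Aa
A/II-3 un ·: AA|Aa
A/II-4 un I-1×I-2: AA|Aa
A/II-5 un ·: AA|Aa
A/III-1 un II-5×II-4: AA|Aa
A/III-2 un II-2×II-3: AA|Aa
⇒ A over [I-1,I-2,II-1,II-2,II-3,II-4,II-5,III-1,III-2]: 335 consistent
F/I-1 un ·: FF|Ff
F/I-2 ? ·: FF|Ff|ff
F/II-1 un I-1×I-2: FF|Ff
F/II-2 un I-1×I-2: FF|Ff
F/II-3 ? ·: FF|Ff|ff
F/II-4 un I-1×I-2: FF|Ff
F/II-5 un ·: FF|Ff
F/III-1 un II-5×II-4: FF|Ff
F/III-2 un II-2×II-3: FF|Ff
⇒ F over [I-1,I-2,II-1,II-2,II-3,II-4,II-5,III-1,III-2]: 430 consistent
W/I-1 un ·: Ww
W/I-2 un ·: Ww
W/II-1 un I-1×I-2: WW|Ww
W/II-2 un I-1×I-2: WW|Ww
W/II-3 aff ·: ww
W/II-4 aff I-1×I-2: ww
W/II-5 aff ·: ww
W/III-1 aff II-5×II-4: ww
W/III-2 ? II-2×II-3: Ww|ww
⇒ W over [I-1,I-2,II-1,II-2,II-3,II-4,II-5,III-1,III-2]: 6 consistent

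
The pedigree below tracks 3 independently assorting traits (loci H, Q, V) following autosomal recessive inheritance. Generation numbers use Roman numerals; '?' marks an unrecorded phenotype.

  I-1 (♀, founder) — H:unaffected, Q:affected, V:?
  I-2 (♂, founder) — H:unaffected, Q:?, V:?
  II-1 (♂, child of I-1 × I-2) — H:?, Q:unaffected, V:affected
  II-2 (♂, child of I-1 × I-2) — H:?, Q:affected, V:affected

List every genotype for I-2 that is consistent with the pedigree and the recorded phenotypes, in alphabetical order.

I-2 ∈ {HH Qq Vv, HH Qq vv, Hh Qq Vv, Hh Qq vv}

H/I-1 un ·: HH|Hh
H/I-2 un ·: HH|Hh
H/II-1 ? I-1×I-2: HH|Hh|hh
H/II-2 ? I-1×I-2: HH|Hh|hh
⇒ H over [I-1,I-2,II-1,II-2]: 18 consistent
Q/I-1 aff ·: qq
Q/I-2 ? ·: Qq
Q/II-1 un I-1×I-2: Qq
Q/II-2 aff I-1×I-2: qq
⇒ Q over [I-1,I-2,II-1,II-2]: 1 consistent
V/I-1 ? ·: Vv|vv
V/I-2 ? ·: Vv|vv
V/II-1 aff I-1×I-2: vv
V/II-2 aff I-1×I-2: vv
⇒ V over [I-1,I-2,II-1,II-2]: 4 consistent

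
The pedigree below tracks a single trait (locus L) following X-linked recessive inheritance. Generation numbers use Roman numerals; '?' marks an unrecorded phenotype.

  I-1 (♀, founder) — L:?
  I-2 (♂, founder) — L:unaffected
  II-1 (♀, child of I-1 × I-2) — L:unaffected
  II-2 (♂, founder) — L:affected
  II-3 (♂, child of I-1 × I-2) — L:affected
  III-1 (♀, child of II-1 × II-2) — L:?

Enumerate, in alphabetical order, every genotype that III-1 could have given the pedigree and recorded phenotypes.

L/I-1 ? ·: X^LX^l|X^lX^l
L/I-2 un ·: X^LY
L/II-1 un I-1×I-2: X^LX^L|X^LX^l
L/II-2 aff ·: X^lY
L/II-3 aff I-1×I-2: X^lY
L/III-1 ? II-1×II-2: X^LX^l|X^lX^l
⇒ L over [I-1,I-2,II-1,II-2,II-3,III-1]: 5 consistent

III-1 ∈ {X^LX^l, X^lX^l}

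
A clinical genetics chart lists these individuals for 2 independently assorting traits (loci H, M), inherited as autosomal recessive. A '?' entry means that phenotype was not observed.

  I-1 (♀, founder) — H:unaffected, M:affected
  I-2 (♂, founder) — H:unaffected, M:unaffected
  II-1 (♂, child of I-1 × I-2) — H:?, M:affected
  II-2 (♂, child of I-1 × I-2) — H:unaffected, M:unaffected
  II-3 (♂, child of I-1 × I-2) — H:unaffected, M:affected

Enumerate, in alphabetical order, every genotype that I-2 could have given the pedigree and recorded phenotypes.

H/I-1 un ·: HH|Hh
H/I-2 un ·: HH|Hh
H/II-1 ? I-1×I-2: HH|Hh|hh
H/II-2 un I-1×I-2: HH|Hh
H/II-3 un I-1×I-2: HH|Hh
⇒ H over [I-1,I-2,II-1,II-2,II-3]: 29 consistent
M/I-1 aff ·: mm
M/I-2 un ·: Mm
M/II-1 aff I-1×I-2: mm
M/II-2 un I-1×I-2: Mm
M/II-3 aff I-1×I-2: mm
⇒ M over [I-1,I-2,II-1,II-2,II-3]: 1 consistent

I-2 ∈ {HH Mm, Hh Mm}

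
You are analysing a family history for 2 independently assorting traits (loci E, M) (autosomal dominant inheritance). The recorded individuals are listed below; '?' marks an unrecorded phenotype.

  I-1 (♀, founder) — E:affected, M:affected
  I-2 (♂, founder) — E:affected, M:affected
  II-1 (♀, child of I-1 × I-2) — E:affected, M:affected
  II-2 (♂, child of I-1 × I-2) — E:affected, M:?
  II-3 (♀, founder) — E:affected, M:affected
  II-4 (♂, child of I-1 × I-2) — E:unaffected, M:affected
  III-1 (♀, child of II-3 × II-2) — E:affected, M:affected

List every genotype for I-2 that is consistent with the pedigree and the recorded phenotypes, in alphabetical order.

E/I-1 aff ·: Ee
E/I-2 aff ·: Ee
E/II-1 aff I-1×I-2: Ee|EE
E/II-2 aff I-1×I-2: Ee|EE
E/II-3 aff ·: Ee|EE
E/II-4 un I-1×I-2: ee
E/III-1 aff II-3×II-2: Ee|EE
⇒ E over [I-1,I-2,II-1,II-2,II-3,II-4,III-1]: 14 consistent
M/I-1 aff ·: Mm|MM
M/I-2 aff ·: Mm|MM
M/II-1 aff I-1×I-2: Mm|MM
M/II-2 ? I-1×I-2: mm|Mm|MM
M/II-3 aff ·: Mm|MM
M/II-4 aff I-1×I-2: Mm|MM
M/III-1 aff II-3×II-2: Mm|MM
⇒ M over [I-1,I-2,II-1,II-2,II-3,II-4,III-1]: 95 consistent

I-2 ∈ {Ee MM, Ee Mm}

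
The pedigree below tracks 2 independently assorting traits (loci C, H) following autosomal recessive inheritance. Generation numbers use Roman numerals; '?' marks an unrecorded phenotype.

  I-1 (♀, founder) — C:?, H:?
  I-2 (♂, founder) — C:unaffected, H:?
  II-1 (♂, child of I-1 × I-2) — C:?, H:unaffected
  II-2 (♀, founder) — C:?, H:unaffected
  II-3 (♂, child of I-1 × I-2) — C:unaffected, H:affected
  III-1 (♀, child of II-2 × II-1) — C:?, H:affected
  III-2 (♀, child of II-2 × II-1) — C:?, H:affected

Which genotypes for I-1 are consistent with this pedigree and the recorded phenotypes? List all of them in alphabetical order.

I-1 ∈ {CC Hh, CC hh, Cc Hh, Cc hh, cc Hh, cc hh}

C/I-1 ? ·: CC|Cc|cc
C/I-2 un ·: CC|Cc
C/II-1 ? I-1×I-2: CC|Cc|cc
C/II-2 ? ·: CC|Cc|cc
C/II-3 un I-1×I-2: CC|Cc
C/III-1 ? II-2×II-1: CC|Cc|cc
C/III-2 ? II-2×II-1: CC|Cc|cc
⇒ C over [I-1,I-2,II-1,II-2,II-3,III-1,III-2]: 196 consistent
H/I-1 ? ·: Hh|hh
H/I-2 ? ·: Hh|hh
H/II-1 un I-1×I-2: Hh
H/II-2 un ·: Hh
H/II-3 aff I-1×I-2: hh
H/III-1 aff II-2×II-1: hh
H/III-2 aff II-2×II-1: hh
⇒ H over [I-1,I-2,II-1,II-2,II-3,III-1,III-2]: 3 consistent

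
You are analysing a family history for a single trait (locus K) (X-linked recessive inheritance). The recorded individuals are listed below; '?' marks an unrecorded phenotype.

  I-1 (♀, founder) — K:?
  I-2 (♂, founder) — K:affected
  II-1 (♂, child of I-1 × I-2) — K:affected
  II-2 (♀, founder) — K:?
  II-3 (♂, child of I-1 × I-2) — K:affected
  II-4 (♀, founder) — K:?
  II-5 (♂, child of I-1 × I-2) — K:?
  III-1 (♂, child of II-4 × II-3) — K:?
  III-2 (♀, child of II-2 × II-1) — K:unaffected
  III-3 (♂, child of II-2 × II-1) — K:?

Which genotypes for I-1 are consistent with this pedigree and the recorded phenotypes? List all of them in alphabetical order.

K/I-1 ? ·: X^KX^k|X^kX^k
K/I-2 aff ·: X^kY
K/II-1 aff I-1×I-2: X^kY
K/II-2 ? ·: X^KX^K|X^KX^k
K/II-3 aff I-1×I-2: X^kY
K/II-4 ? ·: X^KX^K|X^KX^k|X^kX^k
K/II-5 ? I-1×I-2: X^KY|X^kY
K/III-1 ? II-4×II-3: X^KY|X^kY
K/III-2 un II-2×II-1: X^KX^k
K/III-3 ? II-2×II-1: X^KY|X^kY
⇒ K over [I-1,I-2,II-1,II-2,II-3,II-4,II-5,III-1,III-2,III-3]: 36 consistent

I-1 ∈ {X^KX^k, X^kX^k}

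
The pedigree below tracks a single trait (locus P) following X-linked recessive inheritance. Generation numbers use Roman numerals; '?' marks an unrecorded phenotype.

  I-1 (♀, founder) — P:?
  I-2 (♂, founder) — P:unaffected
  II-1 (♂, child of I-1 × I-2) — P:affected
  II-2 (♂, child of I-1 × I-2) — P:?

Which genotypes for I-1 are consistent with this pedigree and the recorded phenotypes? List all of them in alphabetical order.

I-1 ∈ {X^PX^p, X^pX^p}

P/I-1 ? ·: X^PX^p|X^pX^p
P/I-2 un ·: X^PY
P/II-1 aff I-1×I-2: X^pY
P/II-2 ? I-1×I-2: X^PY|X^pY
⇒ P over [I-1,I-2,II-1,II-2]: 3 consistent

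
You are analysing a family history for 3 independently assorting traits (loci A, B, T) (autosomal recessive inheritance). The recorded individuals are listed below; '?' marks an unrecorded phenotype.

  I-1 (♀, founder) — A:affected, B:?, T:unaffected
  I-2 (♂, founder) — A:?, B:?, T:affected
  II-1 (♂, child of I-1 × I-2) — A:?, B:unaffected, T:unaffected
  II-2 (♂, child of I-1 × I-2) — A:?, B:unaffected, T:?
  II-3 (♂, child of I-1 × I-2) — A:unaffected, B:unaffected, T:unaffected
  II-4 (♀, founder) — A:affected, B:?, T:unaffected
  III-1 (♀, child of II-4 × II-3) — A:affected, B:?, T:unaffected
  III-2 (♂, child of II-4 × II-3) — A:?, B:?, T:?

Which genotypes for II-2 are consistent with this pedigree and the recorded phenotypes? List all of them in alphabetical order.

A/I-1 aff ·: aa
A/I-2 ? ·: AA|Aa
A/II-1 ? I-1×I-2: Aa|aa
A/II-2 ? I-1×I-2: Aa|aa
A/II-3 un I-1×I-2: Aa
A/II-4 aff ·: aa
A/III-1 aff II-4×II-3: aa
A/III-2 ? II-4×II-3: Aa|aa
⇒ A over [I-1,I-2,II-1,II-2,II-3,II-4,III-1,III-2]: 10 consistent
B/I-1 ? ·: BB|Bb|bb
B/I-2 ? ·: BB|Bb|bb
B/II-1 un I-1×I-2: BB|Bb
B/II-2 un I-1×I-2: BB|Bb
B/II-3 un I-1×I-2: BB|Bb
B/II-4 ? ·: BB|Bb|bb
B/III-1 ? II-4×II-3: BB|Bb|bb
B/III-2 ? II-4×II-3: BB|Bb|bb
⇒ B over [I-1,I-2,II-1,II-2,II-3,II-4,III-1,III-2]: 350 consistent
T/I-1 un ·: TT|Tt
T/I-2 aff ·: tt
T/II-1 un I-1×I-2: Tt
T/II-2 ? I-1×I-2: Tt|tt
T/II-3 un I-1×I-2: Tt
T/II-4 un ·: TT|Tt
T/III-1 un II-4×II-3: TT|Tt
T/III-2 ? II-4×II-3: TT|Tt|tt
⇒ T over [I-1,I-2,II-1,II-2,II-3,II-4,III-1,III-2]: 30 consistent

II-2 ∈ {Aa BB Tt, Aa BB tt, Aa Bb Tt, Aa Bb tt, aa BB Tt, aa BB tt, aa Bb Tt, aa Bb tt}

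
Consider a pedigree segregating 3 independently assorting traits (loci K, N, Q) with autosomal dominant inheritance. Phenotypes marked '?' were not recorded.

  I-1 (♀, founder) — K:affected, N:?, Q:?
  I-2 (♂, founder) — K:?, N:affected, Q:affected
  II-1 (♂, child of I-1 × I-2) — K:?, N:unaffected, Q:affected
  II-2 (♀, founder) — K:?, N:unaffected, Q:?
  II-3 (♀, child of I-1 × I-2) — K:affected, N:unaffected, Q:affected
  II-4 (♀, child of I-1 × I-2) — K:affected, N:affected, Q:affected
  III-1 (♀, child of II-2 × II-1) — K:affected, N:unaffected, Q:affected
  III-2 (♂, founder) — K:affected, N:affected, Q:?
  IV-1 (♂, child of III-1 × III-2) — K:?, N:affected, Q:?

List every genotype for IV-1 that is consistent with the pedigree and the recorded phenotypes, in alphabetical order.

K/I-1 aff ·: Kk|KK
K/I-2 ? ·: kk|Kk|KK
K/II-1 ? I-1×I-2: kk|Kk|KK
K/II-2 ? ·: kk|Kk|KK
K/II-3 aff I-1×I-2: Kk|KK
K/II-4 aff I-1×I-2: Kk|KK
K/III-1 aff II-2×II-1: Kk|KK
K/III-2 aff ·: Kk|KK
K/IV-1 ? III-1×III-2: kk|Kk|KK
⇒ K over [I-1,I-2,II-1,II-2,II-3,II-4,III-1,III-2,IV-1]: 552 consistent
N/I-1 ? ·: nn|Nn
N/I-2 aff ·: Nn
N/II-1 un I-1×I-2: nn
N/II-2 un ·: nn
N/II-3 un I-1×I-2: nn
N/II-4 aff I-1×I-2: Nn|NN
N/III-1 un II-2×II-1: nn
N/III-2 aff ·: Nn|NN
N/IV-1 aff III-1×III-2: Nn
⇒ N over [I-1,I-2,II-1,II-2,II-3,II-4,III-1,III-2,IV-1]: 6 consistent
Q/I-1 ? ·: qq|Qq|QQ
Q/I-2 aff ·: Qq|QQ
Q/II-1 aff I-1×I-2: Qq|QQ
Q/II-2 ? ·: qq|Qq|QQ
Q/II-3 aff I-1×I-2: Qq|QQ
Q/II-4 aff I-1×I-2: Qq|QQ
Q/III-1 aff II-2×II-1: Qq|QQ
Q/III-2 ? ·: qq|Qq|QQ
Q/IV-1 ? III-1×III-2: qq|Qq|QQ
⇒ Q over [I-1,I-2,II-1,II-2,II-3,II-4,III-1,III-2,IV-1]: 692 consistent

IV-1 ∈ {KK Nn QQ, KK Nn Qq, KK Nn qq, Kk Nn QQ, Kk Nn Qq, Kk Nn qq, kk Nn QQ, kk Nn Qq, kk Nn qq}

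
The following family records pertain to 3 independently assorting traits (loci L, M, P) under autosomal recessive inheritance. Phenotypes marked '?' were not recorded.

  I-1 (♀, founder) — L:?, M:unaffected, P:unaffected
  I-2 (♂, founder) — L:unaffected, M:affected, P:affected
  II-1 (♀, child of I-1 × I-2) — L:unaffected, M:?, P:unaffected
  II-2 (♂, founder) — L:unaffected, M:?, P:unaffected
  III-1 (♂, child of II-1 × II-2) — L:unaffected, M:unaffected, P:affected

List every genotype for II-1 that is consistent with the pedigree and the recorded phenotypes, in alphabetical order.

II-1 ∈ {LL Mm Pp, LL mm Pp, Ll Mm Pp, Ll mm Pp}

L/I-1 ? ·: LL|Ll|ll
L/I-2 un ·: LL|Ll
L/II-1 un I-1×I-2: LL|Ll
L/II-2 un ·: LL|Ll
L/III-1 un II-1×II-2: LL|Ll
⇒ L over [I-1,I-2,II-1,II-2,III-1]: 32 consistent
M/I-1 un ·: MM|Mm
M/I-2 aff ·: mm
M/II-1 ? I-1×I-2: Mm|mm
M/II-2 ? ·: MM|Mm|mm
M/III-1 un II-1×II-2: MM|Mm
⇒ M over [I-1,I-2,II-1,II-2,III-1]: 12 consistent
P/I-1 un ·: PP|Pp
P/I-2 aff ·: pp
P/II-1 un I-1×I-2: Pp
P/II-2 un ·: Pp
P/III-1 aff II-1×II-2: pp
⇒ P over [I-1,I-2,II-1,II-2,III-1]: 2 consistent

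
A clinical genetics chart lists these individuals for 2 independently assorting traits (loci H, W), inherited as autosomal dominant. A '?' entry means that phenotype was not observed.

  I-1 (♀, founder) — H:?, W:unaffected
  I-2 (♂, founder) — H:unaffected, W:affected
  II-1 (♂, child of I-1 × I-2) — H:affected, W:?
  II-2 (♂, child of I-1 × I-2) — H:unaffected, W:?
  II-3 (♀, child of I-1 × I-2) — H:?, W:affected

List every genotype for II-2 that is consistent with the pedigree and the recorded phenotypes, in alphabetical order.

II-2 ∈ {hh Ww, hh ww}

H/I-1 ? ·: Hh
H/I-2 un ·: hh
H/II-1 aff I-1×I-2: Hh
H/II-2 un I-1×I-2: hh
H/II-3 ? I-1×I-2: hh|Hh
⇒ H over [I-1,I-2,II-1,II-2,II-3]: 2 consistent
W/I-1 un ·: ww
W/I-2 aff ·: Ww|WW
W/II-1 ? I-1×I-2: ww|Ww
W/II-2 ? I-1×I-2: ww|Ww
W/II-3 aff I-1×I-2: Ww
⇒ W over [I-1,I-2,II-1,II-2,II-3]: 5 consistent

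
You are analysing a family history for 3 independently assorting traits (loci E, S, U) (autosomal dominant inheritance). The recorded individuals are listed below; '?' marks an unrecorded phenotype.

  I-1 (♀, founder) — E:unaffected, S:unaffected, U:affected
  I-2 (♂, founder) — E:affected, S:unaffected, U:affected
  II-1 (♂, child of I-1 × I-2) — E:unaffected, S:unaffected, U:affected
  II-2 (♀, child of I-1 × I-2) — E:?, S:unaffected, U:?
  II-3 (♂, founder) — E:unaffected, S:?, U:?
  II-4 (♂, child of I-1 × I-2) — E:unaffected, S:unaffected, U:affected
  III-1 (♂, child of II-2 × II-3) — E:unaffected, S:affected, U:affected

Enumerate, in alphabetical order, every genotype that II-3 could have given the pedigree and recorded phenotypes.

II-3 ∈ {ee SS UU, ee SS Uu, ee SS uu, ee Ss UU, ee Ss Uu, ee Ss uu}

E/I-1 un ·: ee
E/I-2 aff ·: Ee
E/II-1 un I-1×I-2: ee
E/II-2 ? I-1×I-2: ee|Ee
E/II-3 un ·: ee
E/II-4 un I-1×I-2: ee
E/III-1 un II-2×II-3: ee
⇒ E over [I-1,I-2,II-1,II-2,II-3,II-4,III-1]: 2 consistent
S/I-1 un ·: ss
S/I-2 un ·: ss
S/II-1 un I-1×I-2: ss
S/II-2 un I-1×I-2: ss
S/II-3 ? ·: Ss|SS
S/II-4 un I-1×I-2: ss
S/III-1 aff II-2×II-3: Ss
⇒ S over [I-1,I-2,II-1,II-2,II-3,II-4,III-1]: 2 consistent
U/I-1 aff ·: Uu|UU
U/I-2 aff ·: Uu|UU
U/II-1 aff I-1×I-2: Uu|UU
U/II-2 ? I-1×I-2: uu|Uu|UU
U/II-3 ? ·: uu|Uu|UU
U/II-4 aff I-1×I-2: Uu|UU
U/III-1 aff II-2×II-3: Uu|UU
⇒ U over [I-1,I-2,II-1,II-2,II-3,II-4,III-1]: 120 consistent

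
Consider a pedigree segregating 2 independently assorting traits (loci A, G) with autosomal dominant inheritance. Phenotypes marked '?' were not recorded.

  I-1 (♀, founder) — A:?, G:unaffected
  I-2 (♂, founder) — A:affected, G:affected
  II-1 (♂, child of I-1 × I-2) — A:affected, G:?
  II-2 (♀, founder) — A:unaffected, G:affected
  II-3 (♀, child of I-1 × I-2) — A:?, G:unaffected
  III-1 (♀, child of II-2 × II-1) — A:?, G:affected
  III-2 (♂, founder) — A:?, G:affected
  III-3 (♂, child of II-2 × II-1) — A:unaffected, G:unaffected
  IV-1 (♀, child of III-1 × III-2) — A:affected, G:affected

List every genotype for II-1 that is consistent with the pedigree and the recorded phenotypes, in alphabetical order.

II-1 ∈ {Aa Gg, Aa gg}

A/I-1 ? ·: aa|Aa|AA
A/I-2 aff ·: Aa|AA
A/II-1 aff I-1×I-2: Aa
A/II-2 un ·: aa
A/II-3 ? I-1×I-2: aa|Aa|AA
A/III-1 ? II-2×II-1: aa|Aa
A/III-2 ? ·: aa|Aa|AA
A/III-3 un II-2×II-1: aa
A/IV-1 aff III-1×III-2: Aa|AA
⇒ A over [I-1,I-2,II-1,II-2,II-3,III-1,III-2,III-3,IV-1]: 70 consistent
G/I-1 un ·: gg
G/I-2 aff ·: Gg
G/II-1 ? I-1×I-2: gg|Gg
G/II-2 aff ·: Gg
G/II-3 un I-1×I-2: gg
G/III-1 aff II-2×II-1: Gg|GG
G/III-2 aff ·: Gg|GG
G/III-3 un II-2×II-1: gg
G/IV-1 aff III-1×III-2: Gg|GG
⇒ G over [I-1,I-2,II-1,II-2,II-3,III-1,III-2,III-3,IV-1]: 11 consistent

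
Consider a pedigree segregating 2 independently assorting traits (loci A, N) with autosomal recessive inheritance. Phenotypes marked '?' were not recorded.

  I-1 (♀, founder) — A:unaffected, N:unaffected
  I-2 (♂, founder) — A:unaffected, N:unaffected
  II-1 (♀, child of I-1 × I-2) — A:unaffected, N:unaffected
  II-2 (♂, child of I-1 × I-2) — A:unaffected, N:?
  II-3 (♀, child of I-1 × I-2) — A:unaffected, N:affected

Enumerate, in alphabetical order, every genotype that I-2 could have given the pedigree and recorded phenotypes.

A/I-1 un ·: AA|Aa
A/I-2 un ·: AA|Aa
A/II-1 un I-1×I-2: AA|Aa
A/II-2 un I-1×I-2: AA|Aa
A/II-3 un I-1×I-2: AA|Aa
⇒ A over [I-1,I-2,II-1,II-2,II-3]: 25 consistent
N/I-1 un ·: Nn
N/I-2 un ·: Nn
N/II-1 un I-1×I-2: NN|Nn
N/II-2 ? I-1×I-2: NN|Nn|nn
N/II-3 aff I-1×I-2: nn
⇒ N over [I-1,I-2,II-1,II-2,II-3]: 6 consistent

I-2 ∈ {AA Nn, Aa Nn}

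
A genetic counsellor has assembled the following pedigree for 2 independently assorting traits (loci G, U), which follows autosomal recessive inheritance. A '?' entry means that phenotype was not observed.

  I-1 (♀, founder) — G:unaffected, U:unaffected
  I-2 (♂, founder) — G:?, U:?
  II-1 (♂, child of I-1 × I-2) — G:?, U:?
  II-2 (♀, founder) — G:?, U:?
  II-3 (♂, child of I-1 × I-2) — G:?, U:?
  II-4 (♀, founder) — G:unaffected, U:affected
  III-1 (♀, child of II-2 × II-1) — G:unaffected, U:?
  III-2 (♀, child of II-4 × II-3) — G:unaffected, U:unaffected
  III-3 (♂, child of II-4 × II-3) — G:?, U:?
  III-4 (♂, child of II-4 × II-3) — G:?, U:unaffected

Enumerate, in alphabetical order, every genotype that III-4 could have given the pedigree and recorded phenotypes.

G/I-1 un ·: GG|Gg
G/I-2 ? ·: GG|Gg|gg
G/II-1 ? I-1×I-2: GG|Gg|gg
G/II-2 ? ·: GG|Gg|gg
G/II-3 ? I-1×I-2: GG|Gg|gg
G/II-4 un ·: GG|Gg
G/III-1 un II-2×II-1: GG|Gg
G/III-2 un II-4×II-3: GG|Gg
G/III-3 ? II-4×II-3: GG|Gg|gg
G/III-4 ? II-4×II-3: GG|Gg|gg
⇒ G over [I-1,I-2,II-1,II-2,II-3,II-4,III-1,III-2,III-3,III-4]: 1453 consistent
U/I-1 un ·: UU|Uu
U/I-2 ? ·: UU|Uu|uu
U/II-1 ? I-1×I-2: UU|Uu|uu
U/II-2 ? ·: UU|Uu|uu
U/II-3 ? I-1×I-2: UU|Uu
U/II-4 aff ·: uu
U/III-1 ? II-2×II-1: UU|Uu|uu
U/III-2 un II-4×II-3: Uu
U/III-3 ? II-4×II-3: Uu|uu
U/III-4 un II-4×II-3: Uu
⇒ U over [I-1,I-2,II-1,II-2,II-3,II-4,III-1,III-2,III-3,III-4]: 151 consistent

III-4 ∈ {GG Uu, Gg Uu, gg Uu}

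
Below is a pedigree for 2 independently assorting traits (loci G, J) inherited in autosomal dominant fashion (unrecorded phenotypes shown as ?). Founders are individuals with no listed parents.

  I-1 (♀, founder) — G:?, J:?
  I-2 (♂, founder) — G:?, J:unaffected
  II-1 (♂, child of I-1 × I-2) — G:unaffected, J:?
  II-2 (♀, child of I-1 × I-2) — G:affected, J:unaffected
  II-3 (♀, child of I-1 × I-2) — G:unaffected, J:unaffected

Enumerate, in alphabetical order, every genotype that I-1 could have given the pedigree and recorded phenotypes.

I-1 ∈ {Gg Jj, Gg jj, gg Jj, gg jj}

G/I-1 ? ·: gg|Gg
G/I-2 ? ·: gg|Gg
G/II-1 un I-1×I-2: gg
G/II-2 aff I-1×I-2: Gg|GG
G/II-3 un I-1×I-2: gg
⇒ G over [I-1,I-2,II-1,II-2,II-3]: 4 consistent
J/I-1 ? ·: jj|Jj
J/I-2 un ·: jj
J/II-1 ? I-1×I-2: jj|Jj
J/II-2 un I-1×I-2: jj
J/II-3 un I-1×I-2: jj
⇒ J over [I-1,I-2,II-1,II-2,II-3]: 3 consistent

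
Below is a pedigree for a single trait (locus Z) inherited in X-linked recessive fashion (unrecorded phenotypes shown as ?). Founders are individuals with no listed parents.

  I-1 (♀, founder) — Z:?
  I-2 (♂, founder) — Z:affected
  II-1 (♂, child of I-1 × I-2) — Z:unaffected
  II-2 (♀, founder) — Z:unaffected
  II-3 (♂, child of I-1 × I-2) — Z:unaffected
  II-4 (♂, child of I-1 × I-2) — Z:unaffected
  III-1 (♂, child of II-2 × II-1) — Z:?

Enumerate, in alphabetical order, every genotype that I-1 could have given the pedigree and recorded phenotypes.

Z/I-1 ? ·: X^ZX^Z|X^ZX^z
Z/I-2 aff ·: X^zY
Z/II-1 un I-1×I-2: X^ZY
Z/II-2 un ·: X^ZX^Z|X^ZX^z
Z/II-3 un I-1×I-2: X^ZY
Z/II-4 un I-1×I-2: X^ZY
Z/III-1 ? II-2×II-1: X^ZY|X^zY
⇒ Z over [I-1,I-2,II-1,II-2,II-3,II-4,III-1]: 6 consistent

I-1 ∈ {X^ZX^Z, X^ZX^z}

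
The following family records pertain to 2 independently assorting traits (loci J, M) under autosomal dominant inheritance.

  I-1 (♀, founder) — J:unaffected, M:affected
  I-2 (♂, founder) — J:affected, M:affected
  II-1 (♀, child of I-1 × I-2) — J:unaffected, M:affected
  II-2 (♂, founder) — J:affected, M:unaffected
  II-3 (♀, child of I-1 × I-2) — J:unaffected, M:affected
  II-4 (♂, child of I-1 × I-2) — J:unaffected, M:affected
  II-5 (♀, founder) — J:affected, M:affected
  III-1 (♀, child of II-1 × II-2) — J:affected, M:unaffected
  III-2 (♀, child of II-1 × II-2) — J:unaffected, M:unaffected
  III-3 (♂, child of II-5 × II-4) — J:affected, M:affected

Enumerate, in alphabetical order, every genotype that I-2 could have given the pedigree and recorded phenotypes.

I-2 ∈ {Jj MM, Jj Mm}

J/I-1 un ·: jj
J/I-2 aff ·: Jj
J/II-1 un I-1×I-2: jj
J/II-2 aff ·: Jj
J/II-3 un I-1×I-2: jj
J/II-4 un I-1×I-2: jj
J/II-5 aff ·: Jj|JJ
J/III-1 aff II-1×II-2: Jj
J/III-2 un II-1×II-2: jj
J/III-3 aff II-5×II-4: Jj
⇒ J over [I-1,I-2,II-1,II-2,II-3,II-4,II-5,III-1,III-2,III-3]: 2 consistent
M/I-1 aff ·: Mm|MM
M/I-2 aff ·: Mm|MM
M/II-1 aff I-1×I-2: Mm
M/II-2 un ·: mm
M/II-3 aff I-1×I-2: Mm|MM
M/II-4 aff I-1×I-2: Mm|MM
M/II-5 aff ·: Mm|MM
M/III-1 un II-1×II-2: mm
M/III-2 un II-1×II-2: mm
M/III-3 aff II-5×II-4: Mm|MM
⇒ M over [I-1,I-2,II-1,II-2,II-3,II-4,II-5,III-1,III-2,III-3]: 42 consistent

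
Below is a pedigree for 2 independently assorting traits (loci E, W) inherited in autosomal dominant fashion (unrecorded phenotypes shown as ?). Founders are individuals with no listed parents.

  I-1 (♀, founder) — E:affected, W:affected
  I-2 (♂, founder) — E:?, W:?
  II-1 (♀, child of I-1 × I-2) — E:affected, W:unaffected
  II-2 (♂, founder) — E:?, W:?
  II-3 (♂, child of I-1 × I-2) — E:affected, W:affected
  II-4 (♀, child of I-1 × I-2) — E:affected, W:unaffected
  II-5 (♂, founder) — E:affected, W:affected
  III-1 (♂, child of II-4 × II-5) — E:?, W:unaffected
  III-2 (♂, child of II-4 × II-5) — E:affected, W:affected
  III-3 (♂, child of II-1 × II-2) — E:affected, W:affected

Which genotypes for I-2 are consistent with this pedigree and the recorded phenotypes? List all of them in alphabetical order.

I-2 ∈ {EE Ww, EE ww, Ee Ww, Ee ww, ee Ww, ee ww}

E/I-1 aff ·: Ee|EE
E/I-2 ? ·: ee|Ee|EE
E/II-1 aff I-1×I-2: Ee|EE
E/II-2 ? ·: ee|Ee|EE
E/II-3 aff I-1×I-2: Ee|EE
E/II-4 aff I-1×I-2: Ee|EE
E/II-5 aff ·: Ee|EE
E/III-1 ? II-4×II-5: ee|Ee|EE
E/III-2 aff II-4×II-5: Ee|EE
E/III-3 aff II-1×II-2: Ee|EE
⇒ E over [I-1,I-2,II-1,II-2,II-3,II-4,II-5,III-1,III-2,III-3]: 930 consistent
W/I-1 aff ·: Ww
W/I-2 ? ·: ww|Ww
W/II-1 un I-1×I-2: ww
W/II-2 ? ·: Ww|WW
W/II-3 aff I-1×I-2: Ww|WW
W/II-4 un I-1×I-2: ww
W/II-5 aff ·: Ww
W/III-1 un II-4×II-5: ww
W/III-2 aff II-4×II-5: Ww
W/III-3 aff II-1×II-2: Ww
⇒ W over [I-1,I-2,II-1,II-2,II-3,II-4,II-5,III-1,III-2,III-3]: 6 consistent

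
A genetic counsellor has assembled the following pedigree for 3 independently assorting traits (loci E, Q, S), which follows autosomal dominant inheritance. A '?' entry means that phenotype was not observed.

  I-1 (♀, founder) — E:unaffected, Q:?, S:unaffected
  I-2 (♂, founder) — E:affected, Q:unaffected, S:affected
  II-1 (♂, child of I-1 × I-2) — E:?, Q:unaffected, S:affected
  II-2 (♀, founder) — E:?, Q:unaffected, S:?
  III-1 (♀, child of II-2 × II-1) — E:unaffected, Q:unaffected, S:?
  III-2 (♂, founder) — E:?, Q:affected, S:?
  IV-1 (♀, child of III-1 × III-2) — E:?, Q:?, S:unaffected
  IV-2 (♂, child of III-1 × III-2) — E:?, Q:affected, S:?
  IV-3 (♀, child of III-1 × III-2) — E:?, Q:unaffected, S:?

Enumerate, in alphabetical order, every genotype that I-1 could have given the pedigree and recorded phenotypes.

E/I-1 un ·: ee
E/I-2 aff ·: Ee|EE
E/II-1 ? I-1×I-2: ee|Ee
E/II-2 ? ·: ee|Ee
E/III-1 un II-2×II-1: ee
E/III-2 ? ·: ee|Ee|EE
E/IV-1 ? III-1×III-2: ee|Ee
E/IV-2 ? III-1×III-2: ee|Ee
E/IV-3 ? III-1×III-2: ee|Ee
⇒ E over [I-1,I-2,II-1,II-2,III-1,III-2,IV-1,IV-2,IV-3]: 60 consistent
Q/I-1 ? ·: qq|Qq
Q/I-2 un ·: qq
Q/II-1 un I-1×I-2: qq
Q/II-2 un ·: qq
Q/III-1 un II-2×II-1: qq
Q/III-2 aff ·: Qq
Q/IV-1 ? III-1×III-2: qq|Qq
Q/IV-2 aff III-1×III-2: Qq
Q/IV-3 un III-1×III-2: qq
⇒ Q over [I-1,I-2,II-1,II-2,III-1,III-2,IV-1,IV-2,IV-3]: 4 consistent
S/I-1 un ·: ss
S/I-2 aff ·: Ss|SS
S/II-1 aff I-1×I-2: Ss
S/II-2 ? ·: ss|Ss|SS
S/III-1 ? II-2×II-1: ss|Ss
S/III-2 ? ·: ss|Ss
S/IV-1 un III-1×III-2: ss
S/IV-2 ? III-1×III-2: ss|Ss|SS
S/IV-3 ? III-1×III-2: ss|Ss|SS
⇒ S over [I-1,I-2,II-1,II-2,III-1,III-2,IV-1,IV-2,IV-3]: 98 consistent

I-1 ∈ {ee Qq ss, ee qq ss}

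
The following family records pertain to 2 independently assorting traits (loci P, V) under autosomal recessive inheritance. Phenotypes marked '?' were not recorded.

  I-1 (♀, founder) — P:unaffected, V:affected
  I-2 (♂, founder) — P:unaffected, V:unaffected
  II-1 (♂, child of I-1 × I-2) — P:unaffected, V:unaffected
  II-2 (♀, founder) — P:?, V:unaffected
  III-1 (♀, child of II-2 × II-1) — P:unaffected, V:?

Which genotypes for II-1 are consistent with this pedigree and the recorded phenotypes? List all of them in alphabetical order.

II-1 ∈ {PP Vv, Pp Vv}

P/I-1 un ·: PP|Pp
P/I-2 un ·: PP|Pp
P/II-1 un I-1×I-2: PP|Pp
P/II-2 ? ·: PP|Pp|pp
P/III-1 un II-2×II-1: PP|Pp
⇒ P over [I-1,I-2,II-1,II-2,III-1]: 31 consistent
V/I-1 aff ·: vv
V/I-2 un ·: VV|Vv
V/II-1 un I-1×I-2: Vv
V/II-2 un ·: VV|Vv
V/III-1 ? II-2×II-1: VV|Vv|vv
⇒ V over [I-1,I-2,II-1,II-2,III-1]: 10 consistent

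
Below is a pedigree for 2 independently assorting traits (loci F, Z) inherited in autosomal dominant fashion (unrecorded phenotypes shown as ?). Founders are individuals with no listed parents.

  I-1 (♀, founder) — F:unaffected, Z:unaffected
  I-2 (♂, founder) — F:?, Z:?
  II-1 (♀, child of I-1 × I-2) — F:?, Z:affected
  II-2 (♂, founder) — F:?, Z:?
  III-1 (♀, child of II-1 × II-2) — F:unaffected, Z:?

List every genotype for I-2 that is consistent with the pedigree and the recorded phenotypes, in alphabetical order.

F/I-1 un ·: ff
F/I-2 ? ·: ff|Ff|FF
F/II-1 ? I-1×I-2: ff|Ff
F/II-2 ? ·: ff|Ff
F/III-1 un II-1×II-2: ff
⇒ F over [I-1,I-2,II-1,II-2,III-1]: 8 consistent
Z/I-1 un ·: zz
Z/I-2 ? ·: Zz|ZZ
Z/II-1 aff I-1×I-2: Zz
Z/II-2 ? ·: zz|Zz|ZZ
Z/III-1 ? II-1×II-2: zz|Zz|ZZ
⇒ Z over [I-1,I-2,II-1,II-2,III-1]: 14 consistent

I-2 ∈ {FF ZZ, FF Zz, Ff ZZ, Ff Zz, ff ZZ, ff Zz}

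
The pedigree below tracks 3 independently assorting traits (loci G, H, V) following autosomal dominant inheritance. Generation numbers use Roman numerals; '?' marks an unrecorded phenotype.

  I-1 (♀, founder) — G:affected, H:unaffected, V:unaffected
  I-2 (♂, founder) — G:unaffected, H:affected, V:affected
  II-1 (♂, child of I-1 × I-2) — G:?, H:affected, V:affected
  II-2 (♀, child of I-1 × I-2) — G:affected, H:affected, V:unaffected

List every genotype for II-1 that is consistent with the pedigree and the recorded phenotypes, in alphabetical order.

II-1 ∈ {Gg Hh Vv, gg Hh Vv}

G/I-1 aff ·: Gg|GG
G/I-2 un ·: gg
G/II-1 ? I-1×I-2: gg|Gg
G/II-2 aff I-1×I-2: Gg
⇒ G over [I-1,I-2,II-1,II-2]: 3 consistent
H/I-1 un ·: hh
H/I-2 aff ·: Hh|HH
H/II-1 aff I-1×I-2: Hh
H/II-2 aff I-1×I-2: Hh
⇒ H over [I-1,I-2,II-1,II-2]: 2 consistent
V/I-1 un ·: vv
V/I-2 aff ·: Vv
V/II-1 aff I-1×I-2: Vv
V/II-2 un I-1×I-2: vv
⇒ V over [I-1,I-2,II-1,II-2]: 1 consistent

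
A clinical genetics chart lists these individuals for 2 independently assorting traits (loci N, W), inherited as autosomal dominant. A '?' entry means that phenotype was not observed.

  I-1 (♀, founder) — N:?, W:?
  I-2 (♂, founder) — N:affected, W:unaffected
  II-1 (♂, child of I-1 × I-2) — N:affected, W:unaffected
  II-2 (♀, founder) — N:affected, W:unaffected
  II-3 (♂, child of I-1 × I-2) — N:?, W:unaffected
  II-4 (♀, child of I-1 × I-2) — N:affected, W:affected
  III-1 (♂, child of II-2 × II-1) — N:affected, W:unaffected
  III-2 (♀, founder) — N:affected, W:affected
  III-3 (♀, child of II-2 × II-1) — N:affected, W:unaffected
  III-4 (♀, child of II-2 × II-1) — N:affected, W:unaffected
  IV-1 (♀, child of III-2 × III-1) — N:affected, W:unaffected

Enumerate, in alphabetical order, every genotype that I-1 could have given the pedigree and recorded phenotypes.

N/I-1 ? ·: nn|Nn|NN
N/I-2 aff ·: Nn|NN
N/II-1 aff I-1×I-2: Nn|NN
N/II-2 aff ·: Nn|NN
N/II-3 ? I-1×I-2: nn|Nn|NN
N/II-4 aff I-1×I-2: Nn|NN
N/III-1 aff II-2×II-1: Nn|NN
N/III-2 aff ·: Nn|NN
N/III-3 aff II-2×II-1: Nn|NN
N/III-4 aff II-2×II-1: Nn|NN
N/IV-1 aff III-2×III-1: Nn|NN
⇒ N over [I-1,I-2,II-1,II-2,II-3,II-4,III-1,III-2,III-3,III-4,IV-1]: 1417 consistent
W/I-1 ? ·: Ww
W/I-2 un ·: ww
W/II-1 un I-1×I-2: ww
W/II-2 un ·: ww
W/II-3 un I-1×I-2: ww
W/II-4 aff I-1×I-2: Ww
W/III-1 un II-2×II-1: ww
W/III-2 aff ·: Ww
W/III-3 un II-2×II-1: ww
W/III-4 un II-2×II-1: ww
W/IV-1 un III-2×III-1: ww
⇒ W over [I-1,I-2,II-1,II-2,II-3,II-4,III-1,III-2,III-3,III-4,IV-1]: 1 consistent

I-1 ∈ {NN Ww, Nn Ww, nn Ww}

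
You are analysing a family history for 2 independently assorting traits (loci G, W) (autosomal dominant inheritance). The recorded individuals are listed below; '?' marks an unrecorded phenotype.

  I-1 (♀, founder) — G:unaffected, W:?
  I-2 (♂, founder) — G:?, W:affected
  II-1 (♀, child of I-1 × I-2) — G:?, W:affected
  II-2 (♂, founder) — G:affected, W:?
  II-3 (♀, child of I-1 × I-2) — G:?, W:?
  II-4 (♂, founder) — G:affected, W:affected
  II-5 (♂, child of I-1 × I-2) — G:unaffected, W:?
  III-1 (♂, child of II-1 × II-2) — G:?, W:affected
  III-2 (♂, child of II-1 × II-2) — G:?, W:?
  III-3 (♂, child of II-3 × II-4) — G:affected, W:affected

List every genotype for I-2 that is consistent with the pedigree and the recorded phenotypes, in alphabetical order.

I-2 ∈ {Gg WW, Gg Ww, gg WW, gg Ww}

G/I-1 un ·: gg
G/I-2 ? ·: gg|Gg
G/II-1 ? I-1×I-2: gg|Gg
G/II-2 aff ·: Gg|GG
G/II-3 ? I-1×I-2: gg|Gg
G/II-4 aff ·: Gg|GG
G/II-5 un I-1×I-2: gg
G/III-1 ? II-1×II-2: gg|Gg|GG
G/III-2 ? II-1×II-2: gg|Gg|GG
G/III-3 aff II-3×II-4: Gg|GG
⇒ G over [I-1,I-2,II-1,II-2,II-3,II-4,II-5,III-1,III-2,III-3]: 118 consistent
W/I-1 ? ·: ww|Ww|WW
W/I-2 aff ·: Ww|WW
W/II-1 aff I-1×I-2: Ww|WW
W/II-2 ? ·: ww|Ww|WW
W/II-3 ? I-1×I-2: ww|Ww|WW
W/II-4 aff ·: Ww|WW
W/II-5 ? I-1×I-2: ww|Ww|WW
W/III-1 aff II-1×II-2: Ww|WW
W/III-2 ? II-1×II-2: ww|Ww|WW
W/III-3 aff II-3×II-4: Ww|WW
⇒ W over [I-1,I-2,II-1,II-2,II-3,II-4,II-5,III-1,III-2,III-3]: 1200 consistent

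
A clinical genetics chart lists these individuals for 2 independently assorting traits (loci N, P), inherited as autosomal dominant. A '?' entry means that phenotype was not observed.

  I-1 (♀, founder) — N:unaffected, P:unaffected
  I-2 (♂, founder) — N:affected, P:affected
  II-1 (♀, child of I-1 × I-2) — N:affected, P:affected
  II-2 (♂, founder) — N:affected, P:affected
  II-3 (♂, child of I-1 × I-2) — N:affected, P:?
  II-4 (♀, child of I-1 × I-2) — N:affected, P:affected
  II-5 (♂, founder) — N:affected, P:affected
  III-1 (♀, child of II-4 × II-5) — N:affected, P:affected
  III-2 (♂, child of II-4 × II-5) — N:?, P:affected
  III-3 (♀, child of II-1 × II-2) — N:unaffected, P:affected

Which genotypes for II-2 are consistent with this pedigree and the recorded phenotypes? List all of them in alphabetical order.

N/I-1 un ·: nn
N/I-2 aff ·: Nn|NN
N/II-1 aff I-1×I-2: Nn
N/II-2 aff ·: Nn
N/II-3 aff I-1×I-2: Nn
N/II-4 aff I-1×I-2: Nn
N/II-5 aff ·: Nn|NN
N/III-1 aff II-4×II-5: Nn|NN
N/III-2 ? II-4×II-5: nn|Nn|NN
N/III-3 un II-1×II-2: nn
⇒ N over [I-1,I-2,II-1,II-2,II-3,II-4,II-5,III-1,III-2,III-3]: 20 consistent
P/I-1 un ·: pp
P/I-2 aff ·: Pp|PP
P/II-1 aff I-1×I-2: Pp
P/II-2 aff ·: Pp|PP
P/II-3 ? I-1×I-2: pp|Pp
P/II-4 aff I-1×I-2: Pp
P/II-5 aff ·: Pp|PP
P/III-1 aff II-4×II-5: Pp|PP
P/III-2 aff II-4×II-5: Pp|PP
P/III-3 aff II-1×II-2: Pp|PP
⇒ P over [I-1,I-2,II-1,II-2,II-3,II-4,II-5,III-1,III-2,III-3]: 96 consistent

II-2 ∈ {Nn PP, Nn Pp}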